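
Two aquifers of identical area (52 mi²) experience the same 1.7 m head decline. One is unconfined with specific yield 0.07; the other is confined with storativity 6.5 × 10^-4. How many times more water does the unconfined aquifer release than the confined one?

ΔV_u / ΔV_c ≈ 108

A = 52 mi² = 1.347 × 10^8 m²
Unconfined: ΔV_u = Sy × A × Δh = 0.07 × 1.347 × 10^8 × 1.7 = 1.603 × 10^7 m³
Confined: ΔV_c = S × A × Δh = 6.5 × 10^-4 × 1.347 × 10^8 × 1.7 = 1.488 × 10^5 m³
Ratio = ΔV_u / ΔV_c = Sy / S = 0.07 / 6.5 × 10^-4 = 107.7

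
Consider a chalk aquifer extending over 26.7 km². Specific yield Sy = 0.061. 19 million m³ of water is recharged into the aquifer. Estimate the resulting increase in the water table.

A = 26.7 km² = 2.67 × 10^7 m²
ΔV = 19 million m³ = 1.9 × 10^7 m³
Δh = ΔV / (Sy × A) = 1.9 × 10^7 m³ / (0.061 × 2.67 × 10^7 m²) = 11.67 m

Δh ≈ 11.7 m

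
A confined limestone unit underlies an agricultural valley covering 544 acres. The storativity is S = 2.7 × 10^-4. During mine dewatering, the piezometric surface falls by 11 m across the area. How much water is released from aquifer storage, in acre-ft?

A = 544 acres = 2.201 × 10^6 m²
ΔV = S × A × Δh = 2.7 × 10^-4 × 2.201 × 10^6 m² × 11 m = 6538 m³
ΔV = 6538 m³ = 5.301 acre-ft

ΔV ≈ 5.3 acre-ft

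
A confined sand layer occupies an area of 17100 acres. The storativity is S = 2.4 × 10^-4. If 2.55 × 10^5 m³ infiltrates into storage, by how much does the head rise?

A = 17100 acres = 6.92 × 10^7 m²
Δh = ΔV / (S × A) = 2.55 × 10^5 m³ / (2.4 × 10^-4 × 6.92 × 10^7 m²) = 15.35 m

Δh ≈ 15.4 m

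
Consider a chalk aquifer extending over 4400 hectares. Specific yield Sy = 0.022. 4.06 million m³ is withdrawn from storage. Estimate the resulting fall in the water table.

Δh ≈ 4.19 m

A = 4400 hectares = 4.4 × 10^7 m²
ΔV = 4.06 million m³ = 4.06 × 10^6 m³
Δh = ΔV / (Sy × A) = 4.06 × 10^6 m³ / (0.022 × 4.4 × 10^7 m²) = 4.194 m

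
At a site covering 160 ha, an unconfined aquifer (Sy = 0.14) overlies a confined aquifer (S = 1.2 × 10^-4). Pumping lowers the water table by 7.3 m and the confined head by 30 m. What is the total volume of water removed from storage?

ΔV ≈ 1.64 × 10^6 m³

A = 160 ha = 1.6 × 10^6 m²
Unconfined: ΔV_u = Sy × A × Δh_u = 0.14 × 1.6 × 10^6 × 7.3 = 1.635 × 10^6 m³
Confined: ΔV_c = S × A × Δh_c = 1.2 × 10^-4 × 1.6 × 10^6 × 30 = 5760 m³
Total ΔV = 1.635 × 10^6 + 5760 = 1.641 × 10^6 m³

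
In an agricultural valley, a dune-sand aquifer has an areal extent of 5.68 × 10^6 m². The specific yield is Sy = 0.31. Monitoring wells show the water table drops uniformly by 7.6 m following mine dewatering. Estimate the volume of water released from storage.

ΔV = Sy × A × Δh = 0.31 × 5.68 × 10^6 m² × 7.6 m = 1.338 × 10^7 m³

ΔV ≈ 1.34 × 10^7 m³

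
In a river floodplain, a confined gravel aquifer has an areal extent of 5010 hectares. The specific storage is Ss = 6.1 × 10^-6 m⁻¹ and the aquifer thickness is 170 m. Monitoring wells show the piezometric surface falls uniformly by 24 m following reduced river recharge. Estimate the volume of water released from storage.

ΔV ≈ 1.25 × 10^6 m³

S = Ss × b = 6.1 × 10^-6 m⁻¹ × 170 m = 1.037 × 10^-3
A = 5010 hectares = 5.01 × 10^7 m²
ΔV = S × A × Δh = 0.001037 × 5.01 × 10^7 m² × 24 m = 1.247 × 10^6 m³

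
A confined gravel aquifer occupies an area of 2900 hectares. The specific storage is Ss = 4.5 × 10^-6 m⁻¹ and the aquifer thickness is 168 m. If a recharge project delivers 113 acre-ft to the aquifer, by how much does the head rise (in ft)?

S = Ss × b = 4.5 × 10^-6 m⁻¹ × 168 m = 7.56 × 10^-4
A = 2900 hectares = 2.9 × 10^7 m²
ΔV = 113 acre-ft = 1.394 × 10^5 m³
Δh = ΔV / (S × A) = 1.394 × 10^5 m³ / (7.56 × 10^-4 × 2.9 × 10^7 m²) = 6.358 m
Δh = 6.358 m = 20.86 ft

Δh ≈ 20.9 ft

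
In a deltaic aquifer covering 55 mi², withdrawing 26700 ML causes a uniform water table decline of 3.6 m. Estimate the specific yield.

Sy ≈ 0.052

A = 55 mi² = 1.424 × 10^8 m²
ΔV = 26700 ML = 2.67 × 10^7 m³
Sy = ΔV / (A × Δh) = 2.67 × 10^7 m³ / (1.424 × 10^8 m² × 3.6 m) = 0.05207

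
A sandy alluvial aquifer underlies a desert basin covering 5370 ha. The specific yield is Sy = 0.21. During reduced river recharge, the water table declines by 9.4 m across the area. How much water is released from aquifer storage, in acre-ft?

A = 5370 ha = 5.37 × 10^7 m²
ΔV = Sy × A × Δh = 0.21 × 5.37 × 10^7 m² × 9.4 m = 1.06 × 10^8 m³
ΔV = 1.06 × 10^8 m³ = 85940 acre-ft

ΔV ≈ 85900 acre-ft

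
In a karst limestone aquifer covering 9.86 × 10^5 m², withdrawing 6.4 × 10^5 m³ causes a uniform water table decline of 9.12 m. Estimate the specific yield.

Sy = ΔV / (A × Δh) = 6.4 × 10^5 m³ / (9.86 × 10^5 m² × 9.12 m) = 0.07117

Sy ≈ 0.071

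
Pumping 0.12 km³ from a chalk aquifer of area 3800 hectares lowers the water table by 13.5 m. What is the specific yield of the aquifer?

A = 3800 hectares = 3.8 × 10^7 m²
ΔV = 0.12 km³ = 1.2 × 10^8 m³
Sy = ΔV / (A × Δh) = 1.2 × 10^8 m³ / (3.8 × 10^7 m² × 13.5 m) = 0.2339

Sy ≈ 0.23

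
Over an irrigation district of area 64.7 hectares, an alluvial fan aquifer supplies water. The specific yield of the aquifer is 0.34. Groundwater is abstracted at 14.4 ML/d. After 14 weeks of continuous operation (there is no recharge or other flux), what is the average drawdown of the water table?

A = 64.7 hectares = 6.47 × 10^5 m²
Q = 14.4 ML/d = 14400 m³/d
t = 14 weeks = 98 d
ΔV = Q × t = 14400 m³/d × 98 d = 1.411 × 10^6 m³
Δh = ΔV / (Sy × A) = 1.411 × 10^6 / (0.34 × 6.47 × 10^5) = 6.415 m

Δh ≈ 6.42 m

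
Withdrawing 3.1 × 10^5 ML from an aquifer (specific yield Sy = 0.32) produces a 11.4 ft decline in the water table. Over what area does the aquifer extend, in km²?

A ≈ 279 km²

Δh = 11.4 ft = 3.475 m
ΔV = 3.1 × 10^5 ML = 3.1 × 10^8 m³
A = ΔV / (Sy × Δh) = 3.1 × 10^8 / (0.32 × 3.475) = 2.788 × 10^8 m²
A = 2.788 × 10^8 m² = 278.8 km²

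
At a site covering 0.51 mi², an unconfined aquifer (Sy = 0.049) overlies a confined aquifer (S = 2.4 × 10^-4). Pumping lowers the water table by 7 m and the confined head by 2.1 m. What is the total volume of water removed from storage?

A = 0.51 mi² = 1.321 × 10^6 m²
Unconfined: ΔV_u = Sy × A × Δh_u = 0.049 × 1.321 × 10^6 × 7 = 4.531 × 10^5 m³
Confined: ΔV_c = S × A × Δh_c = 2.4 × 10^-4 × 1.321 × 10^6 × 2.1 = 665.7 m³
Total ΔV = 4.531 × 10^5 + 665.7 = 4.537 × 10^5 m³

ΔV ≈ 4.54 × 10^5 m³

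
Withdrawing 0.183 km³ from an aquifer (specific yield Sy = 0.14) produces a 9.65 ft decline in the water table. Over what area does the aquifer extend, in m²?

A ≈ 4.44 × 10^8 m²

Δh = 9.65 ft = 2.941 m
ΔV = 0.183 km³ = 1.83 × 10^8 m³
A = ΔV / (Sy × Δh) = 1.83 × 10^8 / (0.14 × 2.941) = 4.444 × 10^8 m²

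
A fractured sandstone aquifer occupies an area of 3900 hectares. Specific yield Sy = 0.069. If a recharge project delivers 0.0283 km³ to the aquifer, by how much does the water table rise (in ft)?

A = 3900 hectares = 3.9 × 10^7 m²
ΔV = 0.0283 km³ = 2.83 × 10^7 m³
Δh = ΔV / (Sy × A) = 2.83 × 10^7 m³ / (0.069 × 3.9 × 10^7 m²) = 10.52 m
Δh = 10.52 m = 34.5 ft

Δh ≈ 34.5 ft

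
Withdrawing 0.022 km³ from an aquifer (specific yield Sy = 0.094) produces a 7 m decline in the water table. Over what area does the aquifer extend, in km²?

A ≈ 33.4 km²

ΔV = 0.022 km³ = 2.2 × 10^7 m³
A = ΔV / (Sy × Δh) = 2.2 × 10^7 / (0.094 × 7) = 3.343 × 10^7 m²
A = 3.343 × 10^7 m² = 33.43 km²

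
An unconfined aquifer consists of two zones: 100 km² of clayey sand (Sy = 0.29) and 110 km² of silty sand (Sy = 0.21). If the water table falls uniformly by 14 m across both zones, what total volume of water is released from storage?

A₁ = 100 km² = 1 × 10^8 m²; A₂ = 110 km² = 1.1 × 10^8 m²
ΔV₁ = 0.29 × 1 × 10^8 × 14 = 4.06 × 10^8 m³
ΔV₂ = 0.21 × 1.1 × 10^8 × 14 = 3.234 × 10^8 m³
ΔV = ΔV₁ + ΔV₂ = 7.294 × 10^8 m³

ΔV ≈ 7.29 × 10^8 m³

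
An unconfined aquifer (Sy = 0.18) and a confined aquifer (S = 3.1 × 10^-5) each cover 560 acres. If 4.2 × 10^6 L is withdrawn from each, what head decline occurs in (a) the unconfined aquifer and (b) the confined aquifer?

Δh_u ≈ 0.0103 m; Δh_c ≈ 59.8 m

A = 560 acres = 2.266 × 10^6 m²
ΔV = 4.2 × 10^6 L = 4200 m³
Unconfined: Δh_u = ΔV/(Sy·A) = 4200/(0.18 × 2.266 × 10^6) = 0.0103 m
Confined: Δh_c = ΔV/(S·A) = 4200/(3.1 × 10^-5 × 2.266 × 10^6) = 59.78 m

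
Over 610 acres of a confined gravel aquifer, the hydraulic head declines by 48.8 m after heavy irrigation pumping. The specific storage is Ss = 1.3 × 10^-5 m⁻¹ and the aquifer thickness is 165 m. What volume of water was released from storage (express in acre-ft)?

S = Ss × b = 1.3 × 10^-5 m⁻¹ × 165 m = 2.145 × 10^-3
A = 610 acres = 2.469 × 10^6 m²
ΔV = S × A × Δh = 0.002145 × 2.469 × 10^6 m² × 48.8 m = 2.584 × 10^5 m³
ΔV = 2.584 × 10^5 m³ = 209.5 acre-ft

ΔV ≈ 209 acre-ft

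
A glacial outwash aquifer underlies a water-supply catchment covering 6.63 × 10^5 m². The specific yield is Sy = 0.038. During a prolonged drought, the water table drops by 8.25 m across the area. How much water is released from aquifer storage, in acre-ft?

ΔV ≈ 169 acre-ft

ΔV = Sy × A × Δh = 0.038 × 6.63 × 10^5 m² × 8.25 m = 2.079 × 10^5 m³
ΔV = 2.079 × 10^5 m³ = 168.5 acre-ft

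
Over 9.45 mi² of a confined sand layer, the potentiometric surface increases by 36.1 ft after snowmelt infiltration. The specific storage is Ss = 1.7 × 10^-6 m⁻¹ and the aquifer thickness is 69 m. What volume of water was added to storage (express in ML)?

S = Ss × b = 1.7 × 10^-6 m⁻¹ × 69 m = 1.173 × 10^-4
A = 9.45 mi² = 2.448 × 10^7 m²
Δh = 36.1 ft = 11 m
ΔV = S × A × Δh = 1.173 × 10^-4 × 2.448 × 10^7 m² × 11 m = 31590 m³
ΔV = 31590 m³ = 31.59 ML

ΔV ≈ 31.6 ML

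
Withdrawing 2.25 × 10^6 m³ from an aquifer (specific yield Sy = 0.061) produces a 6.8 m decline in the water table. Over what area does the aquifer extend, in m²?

A = ΔV / (Sy × Δh) = 2.25 × 10^6 / (0.061 × 6.8) = 5.424 × 10^6 m²

A ≈ 5.42 × 10^6 m²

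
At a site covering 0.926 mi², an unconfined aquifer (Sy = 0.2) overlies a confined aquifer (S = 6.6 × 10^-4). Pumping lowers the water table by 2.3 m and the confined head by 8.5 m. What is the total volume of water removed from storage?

A = 0.926 mi² = 2.398 × 10^6 m²
Unconfined: ΔV_u = Sy × A × Δh_u = 0.2 × 2.398 × 10^6 × 2.3 = 1.103 × 10^6 m³
Confined: ΔV_c = S × A × Δh_c = 6.6 × 10^-4 × 2.398 × 10^6 × 8.5 = 13450 m³
Total ΔV = 1.103 × 10^6 + 13450 = 1.117 × 10^6 m³

ΔV ≈ 1.12 × 10^6 m³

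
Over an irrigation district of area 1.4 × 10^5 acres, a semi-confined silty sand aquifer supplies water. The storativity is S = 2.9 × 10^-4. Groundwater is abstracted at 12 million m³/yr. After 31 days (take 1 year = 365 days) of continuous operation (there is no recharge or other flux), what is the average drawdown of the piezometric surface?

A = 1.4 × 10^5 acres = 5.666 × 10^8 m²
Q = 12 million m³/yr = 32880 m³/d
ΔV = Q × t = 32880 m³/d × 31 d = 1.019 × 10^6 m³
Δh = ΔV / (S × A) = 1.019 × 10^6 / (2.9 × 10^-4 × 5.666 × 10^8) = 6.203 m

Δh ≈ 6.2 m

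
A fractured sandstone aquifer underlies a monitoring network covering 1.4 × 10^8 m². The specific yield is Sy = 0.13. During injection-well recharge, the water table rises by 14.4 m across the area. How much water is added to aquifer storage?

ΔV = Sy × A × Δh = 0.13 × 1.4 × 10^8 m² × 14.4 m = 2.621 × 10^8 m³

ΔV ≈ 2.62 × 10^8 m³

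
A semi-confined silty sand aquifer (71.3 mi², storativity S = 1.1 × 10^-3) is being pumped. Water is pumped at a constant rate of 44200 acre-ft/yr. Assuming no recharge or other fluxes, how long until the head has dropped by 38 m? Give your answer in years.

A = 71.3 mi² = 1.847 × 10^8 m²
ΔV = S × A × Δh = 0.0011 × 1.847 × 10^8 × 38 = 7.719 × 10^6 m³
Q = 44200 acre-ft/yr = 1.494 × 10^5 m³/d
t = ΔV / Q = 7.719 × 10^6 m³ / 1.494 × 10^5 m³/d = 51.68 d
t = 51.68 d ≈ 0.1416 years

t ≈ 0.142 years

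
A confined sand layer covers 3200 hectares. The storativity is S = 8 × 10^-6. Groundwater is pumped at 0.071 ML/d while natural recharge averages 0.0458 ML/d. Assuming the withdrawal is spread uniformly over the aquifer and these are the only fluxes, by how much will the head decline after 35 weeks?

A = 3200 hectares = 3.2 × 10^7 m²
Net abstraction = 0.071 − 0.0458 = 0.0252 ML/d
Q_net = 0.0252 ML/d = 25.2 m³/d
t = 35 weeks = 245 d
ΔV = Q × t = 25.2 m³/d × 245 d = 6174 m³
Δh = ΔV / (S × A) = 6174 / (8 × 10^-6 × 3.2 × 10^7) = 24.12 m

Δh ≈ 24.1 m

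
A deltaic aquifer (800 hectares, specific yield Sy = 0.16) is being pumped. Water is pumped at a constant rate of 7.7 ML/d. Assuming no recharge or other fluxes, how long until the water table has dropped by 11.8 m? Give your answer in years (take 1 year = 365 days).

t ≈ 5.37 years

A = 800 hectares = 8 × 10^6 m²
ΔV = Sy × A × Δh = 0.16 × 8 × 10^6 × 11.8 = 1.51 × 10^7 m³
Q = 7.7 ML/d = 7700 m³/d
t = ΔV / Q = 1.51 × 10^7 m³ / 7700 m³/d = 1962 d
t = 1962 d ≈ 5.374 years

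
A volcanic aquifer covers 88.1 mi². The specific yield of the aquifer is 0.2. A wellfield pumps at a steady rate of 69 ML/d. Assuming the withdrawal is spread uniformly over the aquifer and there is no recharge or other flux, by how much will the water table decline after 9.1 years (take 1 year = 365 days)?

A = 88.1 mi² = 2.282 × 10^8 m²
Q = 69 ML/d = 69000 m³/d
t = 9.1 years = 3322 d
ΔV = Q × t = 69000 m³/d × 3322 d = 2.292 × 10^8 m³
Δh = ΔV / (Sy × A) = 2.292 × 10^8 / (0.2 × 2.282 × 10^8) = 5.022 m

Δh ≈ 5.02 m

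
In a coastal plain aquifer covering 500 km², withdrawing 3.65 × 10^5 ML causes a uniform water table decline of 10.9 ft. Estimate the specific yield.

A = 500 km² = 5 × 10^8 m²
Δh = 10.9 ft = 3.322 m
ΔV = 3.65 × 10^5 ML = 3.65 × 10^8 m³
Sy = ΔV / (A × Δh) = 3.65 × 10^8 m³ / (5 × 10^8 m² × 3.322 m) = 0.2197

Sy ≈ 0.22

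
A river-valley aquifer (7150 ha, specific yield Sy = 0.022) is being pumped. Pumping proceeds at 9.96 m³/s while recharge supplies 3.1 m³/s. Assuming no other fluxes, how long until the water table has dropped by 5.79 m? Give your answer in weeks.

A = 7150 ha = 7.15 × 10^7 m²
ΔV = Sy × A × Δh = 0.022 × 7.15 × 10^7 × 5.79 = 9.108 × 10^6 m³
Net withdrawal = 9.96 − 3.1 = 6.86 m³/s = 5.927 × 10^5 m³/d
t = ΔV / Q = 9.108 × 10^6 m³ / 5.927 × 10^5 m³/d = 15.37 d
t = 15.37 d ≈ 2.195 weeks

t ≈ 2.2 weeks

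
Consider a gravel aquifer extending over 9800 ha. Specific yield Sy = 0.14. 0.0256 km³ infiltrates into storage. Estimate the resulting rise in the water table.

A = 9800 ha = 9.8 × 10^7 m²
ΔV = 0.0256 km³ = 2.56 × 10^7 m³
Δh = ΔV / (Sy × A) = 2.56 × 10^7 m³ / (0.14 × 9.8 × 10^7 m²) = 1.866 m

Δh ≈ 1.87 m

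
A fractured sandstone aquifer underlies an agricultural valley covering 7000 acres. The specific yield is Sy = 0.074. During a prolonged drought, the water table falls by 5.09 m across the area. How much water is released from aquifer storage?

A = 7000 acres = 2.833 × 10^7 m²
ΔV = Sy × A × Δh = 0.074 × 2.833 × 10^7 m² × 5.09 m = 1.067 × 10^7 m³

ΔV ≈ 1.07 × 10^7 m³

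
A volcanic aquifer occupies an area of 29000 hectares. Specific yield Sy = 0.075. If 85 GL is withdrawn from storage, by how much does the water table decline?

A = 29000 hectares = 2.9 × 10^8 m²
ΔV = 85 GL = 8.5 × 10^7 m³
Δh = ΔV / (Sy × A) = 8.5 × 10^7 m³ / (0.075 × 2.9 × 10^8 m²) = 3.908 m

Δh ≈ 3.91 m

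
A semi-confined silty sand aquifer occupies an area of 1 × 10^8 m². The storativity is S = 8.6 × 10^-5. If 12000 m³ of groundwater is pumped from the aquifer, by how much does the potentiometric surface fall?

Δh = ΔV / (S × A) = 12000 m³ / (8.6 × 10^-5 × 1 × 10^8 m²) = 1.395 m

Δh ≈ 1.4 m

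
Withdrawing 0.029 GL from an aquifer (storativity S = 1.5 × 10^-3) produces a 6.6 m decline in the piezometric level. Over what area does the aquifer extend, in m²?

ΔV = 0.029 GL = 29000 m³
A = ΔV / (S × Δh) = 29000 / (0.0015 × 6.6) = 2.929 × 10^6 m²

A ≈ 2.93 × 10^6 m²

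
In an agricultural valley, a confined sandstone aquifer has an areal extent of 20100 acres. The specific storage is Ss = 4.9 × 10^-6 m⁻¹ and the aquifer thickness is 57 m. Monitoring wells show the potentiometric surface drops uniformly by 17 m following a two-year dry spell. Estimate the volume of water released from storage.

S = Ss × b = 4.9 × 10^-6 m⁻¹ × 57 m = 2.793 × 10^-4
A = 20100 acres = 8.134 × 10^7 m²
ΔV = S × A × Δh = 2.793 × 10^-4 × 8.134 × 10^7 m² × 17 m = 3.862 × 10^5 m³

ΔV ≈ 3.86 × 10^5 m³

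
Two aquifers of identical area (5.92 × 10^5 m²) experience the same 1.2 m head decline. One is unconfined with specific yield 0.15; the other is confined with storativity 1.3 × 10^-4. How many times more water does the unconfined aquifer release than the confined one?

ΔV_u / ΔV_c ≈ 1150

Unconfined: ΔV_u = Sy × A × Δh = 0.15 × 5.92 × 10^5 × 1.2 = 1.066 × 10^5 m³
Confined: ΔV_c = S × A × Δh = 1.3 × 10^-4 × 5.92 × 10^5 × 1.2 = 92.35 m³
Ratio = ΔV_u / ΔV_c = Sy / S = 0.15 / 1.3 × 10^-4 = 1154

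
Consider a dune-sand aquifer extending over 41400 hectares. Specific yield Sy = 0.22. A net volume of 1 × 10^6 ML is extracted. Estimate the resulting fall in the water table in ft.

A = 41400 hectares = 4.14 × 10^8 m²
ΔV = 1 × 10^6 ML = 1 × 10^9 m³
Δh = ΔV / (Sy × A) = 1 × 10^9 m³ / (0.22 × 4.14 × 10^8 m²) = 10.98 m
Δh = 10.98 m = 36.02 ft

Δh ≈ 36 ft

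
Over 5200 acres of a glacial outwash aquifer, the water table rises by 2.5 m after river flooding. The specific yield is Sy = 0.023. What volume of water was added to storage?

ΔV ≈ 1.21 × 10^6 m³

A = 5200 acres = 2.104 × 10^7 m²
ΔV = Sy × A × Δh = 0.023 × 2.104 × 10^7 m² × 2.5 m = 1.21 × 10^6 m³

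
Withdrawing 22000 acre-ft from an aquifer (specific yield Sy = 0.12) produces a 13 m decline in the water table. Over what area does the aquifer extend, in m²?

ΔV = 22000 acre-ft = 2.714 × 10^7 m³
A = ΔV / (Sy × Δh) = 2.714 × 10^7 / (0.12 × 13) = 1.74 × 10^7 m²

A ≈ 1.74 × 10^7 m²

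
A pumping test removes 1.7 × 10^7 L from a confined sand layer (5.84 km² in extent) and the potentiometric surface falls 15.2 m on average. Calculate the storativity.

A = 5.84 km² = 5.84 × 10^6 m²
ΔV = 1.7 × 10^7 L = 17000 m³
S = ΔV / (A × Δh) = 17000 m³ / (5.84 × 10^6 m² × 15.2 m) = 1.915 × 10^-4

S ≈ 1.9 × 10^-4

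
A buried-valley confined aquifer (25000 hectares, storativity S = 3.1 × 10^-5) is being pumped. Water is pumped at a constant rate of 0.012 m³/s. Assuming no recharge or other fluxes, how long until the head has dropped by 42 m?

A = 25000 hectares = 2.5 × 10^8 m²
ΔV = S × A × Δh = 3.1 × 10^-5 × 2.5 × 10^8 × 42 = 3.255 × 10^5 m³
Q = 0.012 m³/s = 1037 m³/d
t = ΔV / Q = 3.255 × 10^5 m³ / 1037 m³/d = 313.9 d

t ≈ 314 days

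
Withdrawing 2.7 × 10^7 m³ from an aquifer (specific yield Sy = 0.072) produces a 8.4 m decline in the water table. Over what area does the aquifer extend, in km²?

A = ΔV / (Sy × Δh) = 2.7 × 10^7 / (0.072 × 8.4) = 4.464 × 10^7 m²
A = 4.464 × 10^7 m² = 44.64 km²

A ≈ 44.6 km²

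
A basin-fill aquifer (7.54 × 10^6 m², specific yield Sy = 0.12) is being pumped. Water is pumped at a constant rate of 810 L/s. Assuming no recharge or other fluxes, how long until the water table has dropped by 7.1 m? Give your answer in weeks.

t ≈ 13.1 weeks

ΔV = Sy × A × Δh = 0.12 × 7.54 × 10^6 × 7.1 = 6.424 × 10^6 m³
Q = 810 L/s = 69980 m³/d
t = ΔV / Q = 6.424 × 10^6 m³ / 69980 m³/d = 91.79 d
t = 91.79 d ≈ 13.11 weeks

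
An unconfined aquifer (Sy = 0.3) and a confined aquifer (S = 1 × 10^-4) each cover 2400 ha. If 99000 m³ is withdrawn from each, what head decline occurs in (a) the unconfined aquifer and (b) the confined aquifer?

Δh_u ≈ 0.0138 m; Δh_c ≈ 41.2 m

A = 2400 ha = 2.4 × 10^7 m²
Unconfined: Δh_u = ΔV/(Sy·A) = 99000/(0.3 × 2.4 × 10^7) = 0.01375 m
Confined: Δh_c = ΔV/(S·A) = 99000/(1 × 10^-4 × 2.4 × 10^7) = 41.25 m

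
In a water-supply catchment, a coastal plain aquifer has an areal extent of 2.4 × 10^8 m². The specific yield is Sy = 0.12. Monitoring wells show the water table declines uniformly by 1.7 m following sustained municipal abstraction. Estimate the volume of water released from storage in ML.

ΔV ≈ 49000 ML

ΔV = Sy × A × Δh = 0.12 × 2.4 × 10^8 m² × 1.7 m = 4.896 × 10^7 m³
ΔV = 4.896 × 10^7 m³ = 48960 ML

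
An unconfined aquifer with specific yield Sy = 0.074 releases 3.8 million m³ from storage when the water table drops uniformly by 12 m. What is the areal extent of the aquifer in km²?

ΔV = 3.8 million m³ = 3.8 × 10^6 m³
A = ΔV / (Sy × Δh) = 3.8 × 10^6 / (0.074 × 12) = 4.279 × 10^6 m²
A = 4.279 × 10^6 m² = 4.279 km²

A ≈ 4.28 km²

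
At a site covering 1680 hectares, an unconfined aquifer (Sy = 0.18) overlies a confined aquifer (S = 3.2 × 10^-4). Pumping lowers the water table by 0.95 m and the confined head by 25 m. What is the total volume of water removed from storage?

A = 1680 hectares = 1.68 × 10^7 m²
Unconfined: ΔV_u = Sy × A × Δh_u = 0.18 × 1.68 × 10^7 × 0.95 = 2.873 × 10^6 m³
Confined: ΔV_c = S × A × Δh_c = 3.2 × 10^-4 × 1.68 × 10^7 × 25 = 1.344 × 10^5 m³
Total ΔV = 2.873 × 10^6 + 1.344 × 10^5 = 3.007 × 10^6 m³

ΔV ≈ 3.01 × 10^6 m³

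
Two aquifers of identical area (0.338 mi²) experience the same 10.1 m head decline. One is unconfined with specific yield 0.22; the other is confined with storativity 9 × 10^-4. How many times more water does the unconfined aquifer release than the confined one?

ΔV_u / ΔV_c ≈ 244

A = 0.338 mi² = 8.754 × 10^5 m²
Unconfined: ΔV_u = Sy × A × Δh = 0.22 × 8.754 × 10^5 × 10.1 = 1.945 × 10^6 m³
Confined: ΔV_c = S × A × Δh = 9 × 10^-4 × 8.754 × 10^5 × 10.1 = 7958 m³
Ratio = ΔV_u / ΔV_c = Sy / S = 0.22 / 9 × 10^-4 = 244.4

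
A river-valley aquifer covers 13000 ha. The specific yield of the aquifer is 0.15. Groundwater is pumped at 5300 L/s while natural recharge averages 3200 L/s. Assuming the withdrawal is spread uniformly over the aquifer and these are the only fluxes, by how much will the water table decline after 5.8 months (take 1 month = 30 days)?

Δh ≈ 1.62 m

A = 13000 ha = 1.3 × 10^8 m²
Net abstraction = 5300 − 3200 = 2100 L/s
Q_net = 2100 L/s = 1.814 × 10^5 m³/d
t = 5.8 months = 174 d
ΔV = Q × t = 1.814 × 10^5 m³/d × 174 d = 3.157 × 10^7 m³
Δh = ΔV / (Sy × A) = 3.157 × 10^7 / (0.15 × 1.3 × 10^8) = 1.619 m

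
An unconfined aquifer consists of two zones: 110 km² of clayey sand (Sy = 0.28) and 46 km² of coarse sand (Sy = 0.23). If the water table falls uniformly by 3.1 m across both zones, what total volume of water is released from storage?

ΔV ≈ 1.28 × 10^8 m³

A₁ = 110 km² = 1.1 × 10^8 m²; A₂ = 46 km² = 4.6 × 10^7 m²
ΔV₁ = 0.28 × 1.1 × 10^8 × 3.1 = 9.548 × 10^7 m³
ΔV₂ = 0.23 × 4.6 × 10^7 × 3.1 = 3.28 × 10^7 m³
ΔV = ΔV₁ + ΔV₂ = 1.283 × 10^8 m³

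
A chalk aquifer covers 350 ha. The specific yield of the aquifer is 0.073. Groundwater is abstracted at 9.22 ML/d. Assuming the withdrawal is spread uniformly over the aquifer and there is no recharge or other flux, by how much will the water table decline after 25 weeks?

Δh ≈ 6.32 m

A = 350 ha = 3.5 × 10^6 m²
Q = 9.22 ML/d = 9220 m³/d
t = 25 weeks = 175 d
ΔV = Q × t = 9220 m³/d × 175 d = 1.613 × 10^6 m³
Δh = ΔV / (Sy × A) = 1.613 × 10^6 / (0.073 × 3.5 × 10^6) = 6.315 m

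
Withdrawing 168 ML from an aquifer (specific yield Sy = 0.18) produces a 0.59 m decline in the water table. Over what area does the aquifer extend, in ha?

A ≈ 158 ha

ΔV = 168 ML = 1.68 × 10^5 m³
A = ΔV / (Sy × Δh) = 1.68 × 10^5 / (0.18 × 0.59) = 1.582 × 10^6 m²
A = 1.582 × 10^6 m² = 158.2 ha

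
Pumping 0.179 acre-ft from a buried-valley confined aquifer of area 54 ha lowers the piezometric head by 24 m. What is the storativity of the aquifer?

S ≈ 1.7 × 10^-5

A = 54 ha = 5.4 × 10^5 m²
ΔV = 0.179 acre-ft = 220.8 m³
S = ΔV / (A × Δh) = 220.8 m³ / (5.4 × 10^5 m² × 24 m) = 1.704 × 10^-5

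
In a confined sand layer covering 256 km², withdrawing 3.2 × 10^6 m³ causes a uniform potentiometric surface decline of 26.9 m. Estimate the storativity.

A = 256 km² = 2.56 × 10^8 m²
S = ΔV / (A × Δh) = 3.2 × 10^6 m³ / (2.56 × 10^8 m² × 26.9 m) = 4.647 × 10^-4

S ≈ 4.6 × 10^-4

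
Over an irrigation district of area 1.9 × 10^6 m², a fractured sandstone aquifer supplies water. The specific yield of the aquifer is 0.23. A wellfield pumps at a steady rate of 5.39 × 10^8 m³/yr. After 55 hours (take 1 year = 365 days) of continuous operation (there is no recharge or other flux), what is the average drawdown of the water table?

Δh ≈ 7.74 m

Q = 5.39 × 10^8 m³/yr = 1.477 × 10^6 m³/d
t = 55 hours = 2.292 d
ΔV = Q × t = 1.477 × 10^6 m³/d × 2.292 d = 3.384 × 10^6 m³
Δh = ΔV / (Sy × A) = 3.384 × 10^6 / (0.23 × 1.9 × 10^6) = 7.744 m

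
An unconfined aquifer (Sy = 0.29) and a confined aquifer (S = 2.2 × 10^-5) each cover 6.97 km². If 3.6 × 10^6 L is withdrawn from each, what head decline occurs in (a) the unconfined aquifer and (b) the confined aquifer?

Δh_u ≈ 0.00178 m; Δh_c ≈ 23.5 m

A = 6.97 km² = 6.97 × 10^6 m²
ΔV = 3.6 × 10^6 L = 3600 m³
Unconfined: Δh_u = ΔV/(Sy·A) = 3600/(0.29 × 6.97 × 10^6) = 0.001781 m
Confined: Δh_c = ΔV/(S·A) = 3600/(2.2 × 10^-5 × 6.97 × 10^6) = 23.48 m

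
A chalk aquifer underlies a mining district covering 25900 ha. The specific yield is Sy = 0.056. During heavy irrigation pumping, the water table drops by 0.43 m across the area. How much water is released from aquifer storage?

ΔV ≈ 6.24 × 10^6 m³

A = 25900 ha = 2.59 × 10^8 m²
ΔV = Sy × A × Δh = 0.056 × 2.59 × 10^8 m² × 0.43 m = 6.237 × 10^6 m³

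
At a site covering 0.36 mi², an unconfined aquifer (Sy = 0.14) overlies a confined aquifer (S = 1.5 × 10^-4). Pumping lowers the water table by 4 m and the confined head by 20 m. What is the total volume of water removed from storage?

A = 0.36 mi² = 9.324 × 10^5 m²
Unconfined: ΔV_u = Sy × A × Δh_u = 0.14 × 9.324 × 10^5 × 4 = 5.221 × 10^5 m³
Confined: ΔV_c = S × A × Δh_c = 1.5 × 10^-4 × 9.324 × 10^5 × 20 = 2797 m³
Total ΔV = 5.221 × 10^5 + 2797 = 5.249 × 10^5 m³

ΔV ≈ 5.25 × 10^5 m³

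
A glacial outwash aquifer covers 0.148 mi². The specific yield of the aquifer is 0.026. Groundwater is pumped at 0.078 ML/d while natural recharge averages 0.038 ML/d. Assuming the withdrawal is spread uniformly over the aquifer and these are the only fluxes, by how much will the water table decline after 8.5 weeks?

A = 0.148 mi² = 3.833 × 10^5 m²
Net abstraction = 0.078 − 0.038 = 0.04 ML/d
Q_net = 0.04 ML/d = 40 m³/d
t = 8.5 weeks = 59.5 d
ΔV = Q × t = 40 m³/d × 59.5 d = 2380 m³
Δh = ΔV / (Sy × A) = 2380 / (0.026 × 3.833 × 10^5) = 0.2388 m

Δh ≈ 0.239 m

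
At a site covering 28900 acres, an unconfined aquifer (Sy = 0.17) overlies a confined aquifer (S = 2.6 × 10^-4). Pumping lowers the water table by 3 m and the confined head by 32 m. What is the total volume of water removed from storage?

ΔV ≈ 6.06 × 10^7 m³

A = 28900 acres = 1.17 × 10^8 m²
Unconfined: ΔV_u = Sy × A × Δh_u = 0.17 × 1.17 × 10^8 × 3 = 5.965 × 10^7 m³
Confined: ΔV_c = S × A × Δh_c = 2.6 × 10^-4 × 1.17 × 10^8 × 32 = 9.731 × 10^5 m³
Total ΔV = 5.965 × 10^7 + 9.731 × 10^5 = 6.062 × 10^7 m³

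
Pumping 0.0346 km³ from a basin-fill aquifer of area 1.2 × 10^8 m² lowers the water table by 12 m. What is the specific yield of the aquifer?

Sy ≈ 0.024

ΔV = 0.0346 km³ = 3.46 × 10^7 m³
Sy = ΔV / (A × Δh) = 3.46 × 10^7 m³ / (1.2 × 10^8 m² × 12 m) = 0.02403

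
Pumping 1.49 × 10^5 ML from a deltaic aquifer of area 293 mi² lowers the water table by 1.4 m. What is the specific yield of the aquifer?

Sy ≈ 0.14

A = 293 mi² = 7.589 × 10^8 m²
ΔV = 1.49 × 10^5 ML = 1.49 × 10^8 m³
Sy = ΔV / (A × Δh) = 1.49 × 10^8 m³ / (7.589 × 10^8 m² × 1.4 m) = 0.1402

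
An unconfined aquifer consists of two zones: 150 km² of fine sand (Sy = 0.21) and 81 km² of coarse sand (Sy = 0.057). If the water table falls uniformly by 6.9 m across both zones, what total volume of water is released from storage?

ΔV ≈ 2.49 × 10^8 m³

A₁ = 150 km² = 1.5 × 10^8 m²; A₂ = 81 km² = 8.1 × 10^7 m²
ΔV₁ = 0.21 × 1.5 × 10^8 × 6.9 = 2.174 × 10^8 m³
ΔV₂ = 0.057 × 8.1 × 10^7 × 6.9 = 3.186 × 10^7 m³
ΔV = ΔV₁ + ΔV₂ = 2.492 × 10^8 m³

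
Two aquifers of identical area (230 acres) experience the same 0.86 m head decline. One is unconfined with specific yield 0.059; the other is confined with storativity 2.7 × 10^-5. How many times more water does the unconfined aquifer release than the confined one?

A = 230 acres = 9.308 × 10^5 m²
Unconfined: ΔV_u = Sy × A × Δh = 0.059 × 9.308 × 10^5 × 0.86 = 47230 m³
Confined: ΔV_c = S × A × Δh = 2.7 × 10^-5 × 9.308 × 10^5 × 0.86 = 21.61 m³
Ratio = ΔV_u / ΔV_c = Sy / S = 0.059 / 2.7 × 10^-5 = 2185

ΔV_u / ΔV_c ≈ 2190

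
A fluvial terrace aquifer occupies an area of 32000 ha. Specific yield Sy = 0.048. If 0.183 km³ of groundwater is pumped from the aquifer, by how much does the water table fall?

Δh ≈ 11.9 m

A = 32000 ha = 3.2 × 10^8 m²
ΔV = 0.183 km³ = 1.83 × 10^8 m³
Δh = ΔV / (Sy × A) = 1.83 × 10^8 m³ / (0.048 × 3.2 × 10^8 m²) = 11.91 m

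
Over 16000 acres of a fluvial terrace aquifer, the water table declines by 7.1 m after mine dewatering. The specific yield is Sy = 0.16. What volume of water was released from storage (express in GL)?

ΔV ≈ 73.6 GL

A = 16000 acres = 6.475 × 10^7 m²
ΔV = Sy × A × Δh = 0.16 × 6.475 × 10^7 m² × 7.1 m = 7.356 × 10^7 m³
ΔV = 7.356 × 10^7 m³ = 73.56 GL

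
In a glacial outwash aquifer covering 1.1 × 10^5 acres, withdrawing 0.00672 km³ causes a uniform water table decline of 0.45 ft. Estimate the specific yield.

Sy ≈ 0.11

A = 1.1 × 10^5 acres = 4.452 × 10^8 m²
Δh = 0.45 ft = 0.1372 m
ΔV = 0.00672 km³ = 6.72 × 10^6 m³
Sy = ΔV / (A × Δh) = 6.72 × 10^6 m³ / (4.452 × 10^8 m² × 0.1372 m) = 0.1101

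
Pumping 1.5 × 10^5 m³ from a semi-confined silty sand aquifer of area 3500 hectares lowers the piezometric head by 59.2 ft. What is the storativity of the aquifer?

A = 3500 hectares = 3.5 × 10^7 m²
Δh = 59.2 ft = 18.04 m
S = ΔV / (A × Δh) = 1.5 × 10^5 m³ / (3.5 × 10^7 m² × 18.04 m) = 2.375 × 10^-4

S ≈ 2.4 × 10^-4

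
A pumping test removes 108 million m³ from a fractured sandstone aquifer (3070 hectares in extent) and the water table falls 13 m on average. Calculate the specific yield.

A = 3070 hectares = 3.07 × 10^7 m²
ΔV = 108 million m³ = 1.08 × 10^8 m³
Sy = ΔV / (A × Δh) = 1.08 × 10^8 m³ / (3.07 × 10^7 m² × 13 m) = 0.2706

Sy ≈ 0.27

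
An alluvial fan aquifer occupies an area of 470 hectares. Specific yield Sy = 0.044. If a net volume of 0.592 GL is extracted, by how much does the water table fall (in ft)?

Δh ≈ 9.39 ft

A = 470 hectares = 4.7 × 10^6 m²
ΔV = 0.592 GL = 5.92 × 10^5 m³
Δh = ΔV / (Sy × A) = 5.92 × 10^5 m³ / (0.044 × 4.7 × 10^6 m²) = 2.863 m
Δh = 2.863 m = 9.392 ft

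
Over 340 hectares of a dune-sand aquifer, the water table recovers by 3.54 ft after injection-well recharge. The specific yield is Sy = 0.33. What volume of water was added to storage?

A = 340 hectares = 3.4 × 10^6 m²
Δh = 3.54 ft = 1.079 m
ΔV = Sy × A × Δh = 0.33 × 3.4 × 10^6 m² × 1.079 m = 1.211 × 10^6 m³

ΔV ≈ 1.21 × 10^6 m³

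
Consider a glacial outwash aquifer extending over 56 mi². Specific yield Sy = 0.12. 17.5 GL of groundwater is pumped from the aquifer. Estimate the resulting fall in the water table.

A = 56 mi² = 1.45 × 10^8 m²
ΔV = 17.5 GL = 1.75 × 10^7 m³
Δh = ΔV / (Sy × A) = 1.75 × 10^7 m³ / (0.12 × 1.45 × 10^8 m²) = 1.005 m

Δh ≈ 1.01 m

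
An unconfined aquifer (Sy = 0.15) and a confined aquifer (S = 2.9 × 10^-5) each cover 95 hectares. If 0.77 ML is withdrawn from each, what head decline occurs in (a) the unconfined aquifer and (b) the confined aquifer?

A = 95 hectares = 9.5 × 10^5 m²
ΔV = 0.77 ML = 770 m³
Unconfined: Δh_u = ΔV/(Sy·A) = 770/(0.15 × 9.5 × 10^5) = 0.005404 m
Confined: Δh_c = ΔV/(S·A) = 770/(2.9 × 10^-5 × 9.5 × 10^5) = 27.95 m

Δh_u ≈ 0.0054 m; Δh_c ≈ 27.9 m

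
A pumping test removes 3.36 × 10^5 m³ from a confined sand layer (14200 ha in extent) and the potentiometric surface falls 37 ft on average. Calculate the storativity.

S ≈ 2.1 × 10^-4

A = 14200 ha = 1.42 × 10^8 m²
Δh = 37 ft = 11.28 m
S = ΔV / (A × Δh) = 3.36 × 10^5 m³ / (1.42 × 10^8 m² × 11.28 m) = 2.098 × 10^-4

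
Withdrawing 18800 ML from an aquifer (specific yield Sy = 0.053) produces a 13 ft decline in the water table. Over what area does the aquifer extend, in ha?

A ≈ 8950 ha

Δh = 13 ft = 3.962 m
ΔV = 18800 ML = 1.88 × 10^7 m³
A = ΔV / (Sy × Δh) = 1.88 × 10^7 / (0.053 × 3.962) = 8.952 × 10^7 m²
A = 8.952 × 10^7 m² = 8952 ha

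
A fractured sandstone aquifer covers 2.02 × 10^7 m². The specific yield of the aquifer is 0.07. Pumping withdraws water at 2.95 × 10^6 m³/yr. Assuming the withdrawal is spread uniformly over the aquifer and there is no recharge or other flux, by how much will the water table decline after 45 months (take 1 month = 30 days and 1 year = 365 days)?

Δh ≈ 7.72 m

Q = 2.95 × 10^6 m³/yr = 8082 m³/d
t = 45 months = 1350 d
ΔV = Q × t = 8082 m³/d × 1350 d = 1.091 × 10^7 m³
Δh = ΔV / (Sy × A) = 1.091 × 10^7 / (0.07 × 2.02 × 10^7) = 7.716 m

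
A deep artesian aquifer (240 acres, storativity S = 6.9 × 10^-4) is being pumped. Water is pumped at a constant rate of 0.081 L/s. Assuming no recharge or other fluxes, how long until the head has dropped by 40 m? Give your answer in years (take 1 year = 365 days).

t ≈ 10.5 years

A = 240 acres = 9.712 × 10^5 m²
ΔV = S × A × Δh = 6.9 × 10^-4 × 9.712 × 10^5 × 40 = 26810 m³
Q = 0.081 L/s = 6.998 m³/d
t = ΔV / Q = 26810 m³ / 6.998 m³/d = 3830 d
t = 3830 d ≈ 10.49 years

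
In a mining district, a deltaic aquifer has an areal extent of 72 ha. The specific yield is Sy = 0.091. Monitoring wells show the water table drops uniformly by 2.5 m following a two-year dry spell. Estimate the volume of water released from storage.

A = 72 ha = 7.2 × 10^5 m²
ΔV = Sy × A × Δh = 0.091 × 7.2 × 10^5 m² × 2.5 m = 1.638 × 10^5 m³

ΔV ≈ 1.64 × 10^5 m³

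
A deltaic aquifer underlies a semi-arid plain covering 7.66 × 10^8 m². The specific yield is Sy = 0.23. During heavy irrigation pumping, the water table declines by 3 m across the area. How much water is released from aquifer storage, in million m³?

ΔV ≈ 529 million m³

ΔV = Sy × A × Δh = 0.23 × 7.66 × 10^8 m² × 3 m = 5.285 × 10^8 m³
ΔV = 5.285 × 10^8 m³ = 528.5 million m³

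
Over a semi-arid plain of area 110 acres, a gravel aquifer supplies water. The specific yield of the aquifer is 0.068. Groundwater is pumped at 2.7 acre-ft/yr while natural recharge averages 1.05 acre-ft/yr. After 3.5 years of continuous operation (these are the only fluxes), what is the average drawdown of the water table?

A = 110 acres = 4.452 × 10^5 m²
Net abstraction = 2.7 − 1.05 = 1.65 acre-ft/yr
Q_net = 1.65 acre-ft/yr = 5.576 m³/d
t = 3.5 years = 1278 d
ΔV = Q × t = 5.576 m³/d × 1278 d = 7123 m³
Δh = ΔV / (Sy × A) = 7123 / (0.068 × 4.452 × 10^5) = 0.2353 m

Δh ≈ 0.235 m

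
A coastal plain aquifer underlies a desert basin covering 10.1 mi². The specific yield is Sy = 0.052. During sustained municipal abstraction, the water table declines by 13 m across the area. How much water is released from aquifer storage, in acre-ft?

ΔV ≈ 14300 acre-ft

A = 10.1 mi² = 2.616 × 10^7 m²
ΔV = Sy × A × Δh = 0.052 × 2.616 × 10^7 m² × 13 m = 1.768 × 10^7 m³
ΔV = 1.768 × 10^7 m³ = 14340 acre-ft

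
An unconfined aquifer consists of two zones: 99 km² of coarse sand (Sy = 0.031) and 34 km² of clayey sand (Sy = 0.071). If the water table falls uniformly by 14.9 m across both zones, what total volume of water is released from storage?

A₁ = 99 km² = 9.9 × 10^7 m²; A₂ = 34 km² = 3.4 × 10^7 m²
ΔV₁ = 0.031 × 9.9 × 10^7 × 14.9 = 4.573 × 10^7 m³
ΔV₂ = 0.071 × 3.4 × 10^7 × 14.9 = 3.597 × 10^7 m³
ΔV = ΔV₁ + ΔV₂ = 8.17 × 10^7 m³

ΔV ≈ 8.17 × 10^7 m³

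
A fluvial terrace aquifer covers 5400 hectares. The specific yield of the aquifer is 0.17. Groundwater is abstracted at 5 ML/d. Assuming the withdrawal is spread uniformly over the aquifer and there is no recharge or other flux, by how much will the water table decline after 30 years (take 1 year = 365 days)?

A = 5400 hectares = 5.4 × 10^7 m²
Q = 5 ML/d = 5000 m³/d
t = 30 years = 10950 d
ΔV = Q × t = 5000 m³/d × 10950 d = 5.475 × 10^7 m³
Δh = ΔV / (Sy × A) = 5.475 × 10^7 / (0.17 × 5.4 × 10^7) = 5.964 m

Δh ≈ 5.96 m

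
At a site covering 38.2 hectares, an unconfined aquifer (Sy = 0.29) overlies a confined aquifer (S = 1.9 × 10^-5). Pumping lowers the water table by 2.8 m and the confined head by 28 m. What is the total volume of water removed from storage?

ΔV ≈ 3.1 × 10^5 m³

A = 38.2 hectares = 3.82 × 10^5 m²
Unconfined: ΔV_u = Sy × A × Δh_u = 0.29 × 3.82 × 10^5 × 2.8 = 3.102 × 10^5 m³
Confined: ΔV_c = S × A × Δh_c = 1.9 × 10^-5 × 3.82 × 10^5 × 28 = 203.2 m³
Total ΔV = 3.102 × 10^5 + 203.2 = 3.104 × 10^5 m³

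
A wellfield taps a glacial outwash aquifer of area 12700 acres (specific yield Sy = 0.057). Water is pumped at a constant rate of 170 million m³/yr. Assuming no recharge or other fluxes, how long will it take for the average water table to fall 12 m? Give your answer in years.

t ≈ 0.207 years

A = 12700 acres = 5.14 × 10^7 m²
ΔV = Sy × A × Δh = 0.057 × 5.14 × 10^7 × 12 = 3.515 × 10^7 m³
Q = 170 million m³/yr = 4.658 × 10^5 m³/d
t = ΔV / Q = 3.515 × 10^7 m³ / 4.658 × 10^5 m³/d = 75.48 d
t = 75.48 d ≈ 0.2068 years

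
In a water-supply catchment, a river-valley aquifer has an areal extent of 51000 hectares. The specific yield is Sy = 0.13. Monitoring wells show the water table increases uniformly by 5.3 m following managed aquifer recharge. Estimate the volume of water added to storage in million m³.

A = 51000 hectares = 5.1 × 10^8 m²
ΔV = Sy × A × Δh = 0.13 × 5.1 × 10^8 m² × 5.3 m = 3.514 × 10^8 m³
ΔV = 3.514 × 10^8 m³ = 351.4 million m³

ΔV ≈ 351 million m³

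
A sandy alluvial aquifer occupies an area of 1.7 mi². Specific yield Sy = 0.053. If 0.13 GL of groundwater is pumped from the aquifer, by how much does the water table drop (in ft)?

A = 1.7 mi² = 4.403 × 10^6 m²
ΔV = 0.13 GL = 1.3 × 10^5 m³
Δh = ΔV / (Sy × A) = 1.3 × 10^5 m³ / (0.053 × 4.403 × 10^6 m²) = 0.5571 m
Δh = 0.5571 m = 1.828 ft

Δh ≈ 1.83 ft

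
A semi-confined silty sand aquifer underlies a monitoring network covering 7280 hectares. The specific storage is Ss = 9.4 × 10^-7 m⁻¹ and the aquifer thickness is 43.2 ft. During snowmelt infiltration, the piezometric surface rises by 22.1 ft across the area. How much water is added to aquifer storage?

ΔV ≈ 6070 m³

b = 43.2 ft = 13.17 m
S = Ss × b = 9.4 × 10^-7 m⁻¹ × 13.17 m = 1.238 × 10^-5
A = 7280 hectares = 7.28 × 10^7 m²
Δh = 22.1 ft = 6.736 m
ΔV = S × A × Δh = 1.238 × 10^-5 × 7.28 × 10^7 m² × 6.736 m = 6070 m³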